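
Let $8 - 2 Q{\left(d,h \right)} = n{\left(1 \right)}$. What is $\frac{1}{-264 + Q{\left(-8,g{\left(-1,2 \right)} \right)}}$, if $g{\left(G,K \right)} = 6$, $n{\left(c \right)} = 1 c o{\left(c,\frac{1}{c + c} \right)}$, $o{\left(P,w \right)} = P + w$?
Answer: $- \frac{4}{1043} \approx -0.0038351$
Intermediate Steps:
$n{\left(c \right)} = c \left(c + \frac{1}{2 c}\right)$ ($n{\left(c \right)} = 1 c \left(c + \frac{1}{c + c}\right) = c \left(c + \frac{1}{2 c}\right)$)
$Q{\left(d,h \right)} = \frac{13}{4}$ ($Q{\left(d,h \right)} = 4 - \frac{\frac{1}{2} + 1^{2}}{2} = 4 - \frac{\frac{1}{2} + 1}{2} = 4 - \frac{3}{4} = \frac{13}{4}$)
$\frac{1}{-264 + Q{\left(-8,g{\left(-1,2 \right)} \right)}} = \frac{1}{-264 + \frac{13}{4}} = \frac{1}{- \frac{1043}{4}} = - \frac{4}{1043}$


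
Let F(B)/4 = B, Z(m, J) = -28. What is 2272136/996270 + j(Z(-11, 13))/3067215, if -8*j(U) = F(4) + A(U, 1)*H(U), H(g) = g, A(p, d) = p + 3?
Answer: 92920539401/40743657174 ≈ 2.2806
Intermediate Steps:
A(p, d) = 3 + p
F(B) = 4*B
j(U) = -2 - U*(3 + U)/8 (j(U) = -(4*4 + (3 + U)*U)/8 = -(16 + U*(3 + U))/8 = -2 - U*(3 + U)/8)
2272136/996270 + j(Z(-11, 13))/3067215 = 2272136/996270 + (-2 - 1/8*(-28)*(3 - 28))/3067215 = 2272136*(1/996270) + (-2 - 1/8*(-28)*(-25))*(1/3067215) = 1136068/498135 + (-2 - 175/2)*(1/3067215) = 1136068/498135 - 179/2*1/3067215 = 1136068/498135 - 179/6134430 = 92920539401/40743657174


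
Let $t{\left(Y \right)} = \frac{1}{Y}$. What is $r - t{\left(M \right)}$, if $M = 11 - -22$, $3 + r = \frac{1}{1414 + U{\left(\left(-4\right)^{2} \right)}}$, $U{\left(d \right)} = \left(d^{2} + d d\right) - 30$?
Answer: $- \frac{21063}{6952} \approx -3.0298$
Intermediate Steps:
$U{\left(d \right)} = -30 + 2 d^{2}$ ($U{\left(d \right)} = \left(d^{2} + d^{2}\right) - 30 = 2 d^{2} - 30 = -30 + 2 d^{2}$)
$r = - \frac{5687}{1896}$ ($r = -3 + \frac{1}{1414 - \left(30 - 2 \left(\left(-4\right)^{2}\right)^{2}\right)} = -3 + \frac{1}{1414 - \left(30 - 2 \cdot 16^{2}\right)} = -3 + \frac{1}{1414 + \left(-30 + 2 \cdot 256\right)} = -3 + \frac{1}{1414 + \left(-30 + 512\right)} = -3 + \frac{1}{1414 + 482} = -3 + \frac{1}{1896} = - \frac{5687}{1896} \approx -2.9995$)
$M = 33$ ($M = 11 + 22 = 33$)
$r - t{\left(M \right)} = - \frac{5687}{1896} - \frac{1}{33} = - \frac{21063}{6952}$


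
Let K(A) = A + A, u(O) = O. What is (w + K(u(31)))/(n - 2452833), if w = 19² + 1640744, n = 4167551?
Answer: 1641167/1714718 ≈ 0.95711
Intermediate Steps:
w = 1641105 (w = 361 + 1640744 = 1641105)
K(A) = 2*A
(w + K(u(31)))/(n - 2452833) = (1641105 + 2*31)/(4167551 - 2452833) = (1641105 + 62)/1714718 = 1641167*(1/1714718) = 1641167/1714718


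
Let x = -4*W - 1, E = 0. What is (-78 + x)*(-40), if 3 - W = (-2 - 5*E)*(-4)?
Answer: 2360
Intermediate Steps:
W = -5 (W = 3 - (-2 - 5*0)*(-4) = 3 - (-2 + 0)*(-4) = 3 - (-2)*(-4) = 3 - 1*8 = 3 - 8 = -5)
x = 19 (x = -4*(-5) - 1 = 20 - 1 = 19)
(-78 + x)*(-40) = (-78 + 19)*(-40) = -59*(-40) = 2360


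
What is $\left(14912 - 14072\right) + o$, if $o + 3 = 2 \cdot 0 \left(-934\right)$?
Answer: $837$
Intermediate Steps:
$o = -3$ ($o = -3 + 2 \cdot 0 \left(-934\right) = -3 + 0 \left(-934\right) = -3 + 0 = -3$)
$\left(14912 - 14072\right) + o = \left(14912 - 14072\right) - 3 = 840 - 3 = 837$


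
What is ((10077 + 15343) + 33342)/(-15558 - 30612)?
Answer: -29381/23085 ≈ -1.2727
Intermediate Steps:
((10077 + 15343) + 33342)/(-15558 - 30612) = (25420 + 33342)/(-46170) = 58762*(-1/46170) = -29381/23085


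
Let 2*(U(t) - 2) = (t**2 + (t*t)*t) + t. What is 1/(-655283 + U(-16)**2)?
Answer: 1/3054193 ≈ 3.2742e-7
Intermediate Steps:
U(t) = 2 + t/2 + t**2/2 + t**3/2 (U(t) = 2 + ((t**2 + (t*t)*t) + t)/2 = 2 + ((t**2 + t**2*t) + t)/2 = 2 + ((t**2 + t**3) + t)/2 = 2 + (t + t**2 + t**3)/2 = 2 + (t/2 + t**2/2 + t**3/2) = 2 + t/2 + t**2/2 + t**3/2)
1/(-655283 + U(-16)**2) = 1/(-655283 + (2 + (1/2)*(-16) + (1/2)*(-16)**2 + (1/2)*(-16)**3)**2) = 1/(-655283 + (2 - 8 + (1/2)*256 + (1/2)*(-4096))**2) = 1/(-655283 + (2 - 8 + 128 - 2048)**2) = 1/(-655283 + (-1926)**2) = 1/(-655283 + 3709476) = 1/3054193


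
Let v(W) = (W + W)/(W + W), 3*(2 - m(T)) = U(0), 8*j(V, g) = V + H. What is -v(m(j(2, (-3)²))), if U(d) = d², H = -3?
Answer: -1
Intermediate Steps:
j(V, g) = -3/8 + V/8 (j(V, g) = (V - 3)/8 = (-3 + V)/8 = -3/8 + V/8)
m(T) = 2 (m(T) = 2 - ⅓*0² = 2 - ⅓*0 = 2 + 0 = 2)
v(W) = 1 (v(W) = (2*W)/((2*W)) = (2*W)*(1/(2*W)) = 1)
-v(m(j(2, (-3)²))) = -1*1 = -1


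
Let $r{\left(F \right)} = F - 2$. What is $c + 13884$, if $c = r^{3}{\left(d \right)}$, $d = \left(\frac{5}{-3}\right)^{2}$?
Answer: $\frac{10121779}{729} \approx 13884.0$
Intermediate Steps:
$d = \frac{25}{9}$ ($d = \left(5 \left(- \frac{1}{3}\right)\right)^{2} = \left(- \frac{5}{3}\right)^{2} = \frac{25}{9} \approx 2.7778$)
$r{\left(F \right)} = -2 + F$
$c = \frac{343}{729}$ ($c = \left(-2 + \frac{25}{9}\right)^{3} = \left(\frac{7}{9}\right)^{3} = \frac{343}{729} \approx 0.47051$)
$c + 13884 = \frac{343}{729} + 13884 = \frac{10121779}{729}$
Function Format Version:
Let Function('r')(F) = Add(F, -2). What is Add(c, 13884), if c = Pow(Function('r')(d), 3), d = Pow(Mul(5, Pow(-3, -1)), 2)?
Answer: Rational(10121779, 729) ≈ 13884.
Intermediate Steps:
d = Rational(25, 9) (d = Pow(Mul(5, Rational(-1, 3)), 2) = Pow(Rational(-5, 3), 2) = Rational(25, 9) ≈ 2.7778)
Function('r')(F) = Add(-2, F)
c = Rational(343, 729) (c = Pow(Add(-2, Rational(25, 9)), 3) = Pow(Rational(7, 9), 3) = Rational(343, 729) ≈ 0.47051)
Add(c, 13884) = Add(Rational(343, 729), 13884) = Rational(10121779, 729)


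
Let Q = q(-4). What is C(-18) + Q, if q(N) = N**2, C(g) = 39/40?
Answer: 679/40 ≈ 16.975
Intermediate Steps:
C(g) = 39/40 (C(g) = 39*(1/40) = 39/40)
Q = 16 (Q = (-4)**2 = 16)
C(-18) + Q = 39/40 + 16 = 679/40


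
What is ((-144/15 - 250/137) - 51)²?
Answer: 1828503121/469225 ≈ 3896.9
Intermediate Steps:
((-144/15 - 250/137) - 51)² = ((-144*1/15 - 250*1/137) - 51)² = ((-48/5 - 250/137) - 51)² = (-7826/685 - 51)² = (-42761/685)² = 1828503121/469225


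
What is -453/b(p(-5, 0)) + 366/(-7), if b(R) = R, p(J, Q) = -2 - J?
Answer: -1423/7 ≈ -203.29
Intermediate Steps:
-453/b(p(-5, 0)) + 366/(-7) = -453/(-2 - 1*(-5)) + 366/(-7) = -453/(-2 + 5) + 366*(-⅐) = -453/3 - 366/7 = -453*⅓ - 366/7 = -151 - 366/7 = -1423/7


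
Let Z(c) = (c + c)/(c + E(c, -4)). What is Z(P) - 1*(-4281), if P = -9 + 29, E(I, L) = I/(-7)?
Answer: 12850/3 ≈ 4283.3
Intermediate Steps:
E(I, L) = -I/7 (E(I, L) = I*(-⅐) = -I/7)
P = 20
Z(c) = 7/3 (Z(c) = (c + c)/(c - c/7) = (2*c)/((6*c/7)) = (2*c)*(7/(6*c)) = 7/3)
Z(P) - 1*(-4281) = 7/3 - 1*(-4281) = 7/3 + 4281 = 12850/3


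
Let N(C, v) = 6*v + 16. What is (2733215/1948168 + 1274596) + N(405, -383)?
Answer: 2478684153967/1948168 ≈ 1.2723e+6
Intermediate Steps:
N(C, v) = 16 + 6*v
(2733215/1948168 + 1274596) + N(405, -383) = (2733215/1948168 + 1274596) + (16 + 6*(-383)) = (2733215*(1/1948168) + 1274596) + (16 - 2298) = (2733215/1948168 + 1274596) - 2282 = 2483129873343/1948168 - 2282 = 2478684153967/1948168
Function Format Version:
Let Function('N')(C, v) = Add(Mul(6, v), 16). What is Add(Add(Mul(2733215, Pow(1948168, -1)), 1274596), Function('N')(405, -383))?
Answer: Rational(2478684153967, 1948168) ≈ 1.2723e+6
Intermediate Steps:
Function('N')(C, v) = Add(16, Mul(6, v))
Add(Add(Mul(2733215, Pow(1948168, -1)), 1274596), Function('N')(405, -383)) = Add(Add(Mul(2733215, Pow(1948168, -1)), 1274596), Add(16, Mul(6, -383))) = Add(Add(Mul(2733215, Rational(1, 1948168)), 1274596), Add(16, -2298)) = Add(Add(Rational(2733215, 1948168), 1274596), -2282) = Add(Rational(2483129873343, 1948168), -2282) = Rational(2478684153967, 1948168)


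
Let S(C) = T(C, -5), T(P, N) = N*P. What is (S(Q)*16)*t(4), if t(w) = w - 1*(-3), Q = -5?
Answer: 2800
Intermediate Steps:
t(w) = 3 + w (t(w) = w + 3 = 3 + w)
S(C) = -5*C
(S(Q)*16)*t(4) = (-5*(-5)*16)*(3 + 4) = (25*16)*7 = 400*7 = 2800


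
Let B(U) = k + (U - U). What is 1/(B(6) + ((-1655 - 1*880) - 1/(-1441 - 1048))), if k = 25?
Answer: -2489/6247389 ≈ -0.00039841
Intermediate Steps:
B(U) = 25 (B(U) = 25 + (U - U) = 25 + 0 = 25)
1/(B(6) + ((-1655 - 1*880) - 1/(-1441 - 1048))) = 1/(25 + ((-1655 - 1*880) - 1/(-1441 - 1048))) = 1/(25 + ((-1655 - 880) - 1/(-2489))) = 1/(25 + (-2535 - 1*(-1/2489))) = 1/(25 + (-2535 + 1/2489)) = 1/(25 - 6309614/2489) = 1/(-6247389/2489) = -2489/6247389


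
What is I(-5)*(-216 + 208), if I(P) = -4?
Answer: 32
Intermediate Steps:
I(-5)*(-216 + 208) = -4*(-216 + 208) = -4*(-8) = 32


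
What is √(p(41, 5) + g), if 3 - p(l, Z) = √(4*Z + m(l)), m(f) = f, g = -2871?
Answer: √(-2868 - √61) ≈ 53.627*I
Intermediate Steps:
p(l, Z) = 3 - √(l + 4*Z) (p(l, Z) = 3 - √(4*Z + l) = 3 - √(l + 4*Z))
√(p(41, 5) + g) = √((3 - √(41 + 4*5)) - 2871) = √((3 - √(41 + 20)) - 2871) = √((3 - √61) - 2871) = √(-2868 - √61)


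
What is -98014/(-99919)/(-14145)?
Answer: -98014/1413354255 ≈ -6.9348e-5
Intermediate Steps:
-98014/(-99919)/(-14145) = -98014*(-1/99919)*(-1/14145) = (98014/99919)*(-1/14145) = -98014/1413354255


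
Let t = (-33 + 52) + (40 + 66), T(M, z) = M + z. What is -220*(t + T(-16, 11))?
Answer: -26400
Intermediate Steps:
t = 125 (t = 19 + 106 = 125)
-220*(t + T(-16, 11)) = -220*(125 + (-16 + 11)) = -220*(125 - 5) = -220*120 = -26400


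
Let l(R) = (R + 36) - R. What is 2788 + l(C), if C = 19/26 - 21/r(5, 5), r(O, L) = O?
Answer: 2824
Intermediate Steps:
C = -451/130 (C = 19/26 - 21/5 = -451/130 ≈ -3.4692)
l(R) = 36 (l(R) = (36 + R) - R = 36)
2788 + l(C) = 2788 + 36 = 2824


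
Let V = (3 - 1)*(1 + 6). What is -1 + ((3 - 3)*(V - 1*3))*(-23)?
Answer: -1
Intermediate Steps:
V = 14 (V = 2*7 = 14)
-1 + ((3 - 3)*(V - 1*3))*(-23) = -1 + ((3 - 3)*(14 - 1*3))*(-23) = -1 + (0*(14 - 3))*(-23) = -1 + (0*11)*(-23) = -1 + 0*(-23) = -1 + 0 = -1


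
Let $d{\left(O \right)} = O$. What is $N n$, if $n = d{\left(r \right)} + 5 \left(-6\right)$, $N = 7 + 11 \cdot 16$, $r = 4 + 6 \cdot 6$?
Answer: $1830$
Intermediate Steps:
$r = 40$ ($r = 4 + 36 = 40$)
$N = 183$ ($N = 7 + 176 = 183$)
$n = 10$ ($n = 40 + 5 \left(-6\right) = 40 - 30 = 10$)
$N n = 183 \cdot 10 = 1830$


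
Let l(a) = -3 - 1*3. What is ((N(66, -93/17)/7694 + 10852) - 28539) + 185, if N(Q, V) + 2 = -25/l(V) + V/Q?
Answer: -75544476499/4316334 ≈ -17502.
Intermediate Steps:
l(a) = -6 (l(a) = -3 - 3 = -6)
N(Q, V) = 13/6 + V/Q (N(Q, V) = -2 + (-25/(-6) + V/Q) = -2 + (-25*(-⅙) + V/Q) = -2 + (25/6 + V/Q) = 13/6 + V/Q)
((N(66, -93/17)/7694 + 10852) - 28539) + 185 = (((13/6 - 93/17/66)/7694 + 10852) - 28539) + 185 = (((13/6 - 93*1/17*(1/66))*(1/7694) + 10852) - 28539) + 185 = (((13/6 - 93/17*1/66)*(1/7694) + 10852) - 28539) + 185 = (((13/6 - 31/374)*(1/7694) + 10852) - 28539) + 185 = (((1169/561)*(1/7694) + 10852) - 28539) + 185 = ((1169/4316334 + 10852) - 28539) + 185 = (46840857737/4316334 - 28539) + 185 = -76342998289/4316334 + 185 = -75544476499/4316334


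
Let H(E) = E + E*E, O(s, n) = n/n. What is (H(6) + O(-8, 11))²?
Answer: 1849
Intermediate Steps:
O(s, n) = 1
H(E) = E + E²
(H(6) + O(-8, 11))² = (6*(1 + 6) + 1)² = (6*7 + 1)² = (42 + 1)² = 43² = 1849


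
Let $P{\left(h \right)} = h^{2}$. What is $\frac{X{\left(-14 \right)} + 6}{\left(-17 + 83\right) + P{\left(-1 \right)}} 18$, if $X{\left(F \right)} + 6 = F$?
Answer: $- \frac{252}{67} \approx -3.7612$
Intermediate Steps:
$X{\left(F \right)} = -6 + F$
$\frac{X{\left(-14 \right)} + 6}{\left(-17 + 83\right) + P{\left(-1 \right)}} 18 = \frac{\left(-6 - 14\right) + 6}{\left(-17 + 83\right) + \left(-1\right)^{2}} \cdot 18 = \frac{-20 + 6}{66 + 1} \cdot 18 = - \frac{14}{67} \cdot 18 = \left(-14\right) \frac{1}{67} \cdot 18 = \left(- \frac{14}{67}\right) 18 = - \frac{252}{67}$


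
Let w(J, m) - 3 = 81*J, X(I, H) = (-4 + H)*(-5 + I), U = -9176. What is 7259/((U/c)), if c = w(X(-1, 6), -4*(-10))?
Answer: 7033971/9176 ≈ 766.56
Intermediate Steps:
X(I, H) = (-5 + I)*(-4 + H)
w(J, m) = 3 + 81*J
c = -969 (c = 3 + 81*(20 - 5*6 - 4*(-1) + 6*(-1)) = 3 + 81*(20 - 30 + 4 - 6) = 3 + 81*(-12) = 3 - 972 = -969)
7259/((U/c)) = 7259/((-9176/(-969))) = 7259/((-9176*(-1/969))) = 7259/(9176/969) = 7259*(969/9176) = 7033971/9176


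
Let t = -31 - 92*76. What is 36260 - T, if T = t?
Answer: 43283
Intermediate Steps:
t = -7023 (t = -31 - 6992 = -7023)
T = -7023
36260 - T = 36260 - 1*(-7023) = 36260 + 7023 = 43283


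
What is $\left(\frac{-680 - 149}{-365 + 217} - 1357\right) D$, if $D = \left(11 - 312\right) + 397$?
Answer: $- \frac{4800168}{37} \approx -1.2973 \cdot 10^{5}$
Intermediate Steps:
$D = 96$ ($D = \left(11 - 312\right) + 397 = -301 + 397 = 96$)
$\left(\frac{-680 - 149}{-365 + 217} - 1357\right) D = \left(\frac{-680 - 149}{-365 + 217} - 1357\right) 96 = \left(- \frac{829}{-148} - 1357\right) 96 = \left(\left(-829\right) \left(- \frac{1}{148}\right) - 1357\right) 96 = \left(\frac{829}{148} - 1357\right) 96 = \left(- \frac{200007}{148}\right) 96 = - \frac{4800168}{37}$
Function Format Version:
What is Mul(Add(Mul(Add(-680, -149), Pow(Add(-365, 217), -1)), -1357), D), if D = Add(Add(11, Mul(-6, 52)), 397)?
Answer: Rational(-4800168, 37) ≈ -1.2973e+5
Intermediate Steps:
D = 96 (D = Add(Add(11, -312), 397) = Add(-301, 397) = 96)
Mul(Add(Mul(Add(-680, -149), Pow(Add(-365, 217), -1)), -1357), D) = Mul(Add(Mul(Add(-680, -149), Pow(Add(-365, 217), -1)), -1357), 96) = Mul(Add(Mul(-829, Pow(-148, -1)), -1357), 96) = Mul(Add(Mul(-829, Rational(-1, 148)), -1357), 96) = Mul(Add(Rational(829, 148), -1357), 96) = Mul(Rational(-200007, 148), 96) = Rational(-4800168, 37)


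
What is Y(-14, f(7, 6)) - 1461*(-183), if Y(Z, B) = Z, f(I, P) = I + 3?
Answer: 267349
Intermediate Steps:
f(I, P) = 3 + I
Y(-14, f(7, 6)) - 1461*(-183) = -14 - 1461*(-183) = -14 + 267363 = 267349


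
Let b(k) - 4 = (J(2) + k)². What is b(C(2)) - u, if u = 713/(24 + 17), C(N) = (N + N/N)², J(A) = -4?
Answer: 476/41 ≈ 11.610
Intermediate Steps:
C(N) = (1 + N)² (C(N) = (N + 1)² = (1 + N)²)
b(k) = 4 + (-4 + k)²
u = 713/41 ≈ 17.390
b(C(2)) - u = (4 + (-4 + (1 + 2)²)²) - 1*713/41 = (4 + (-4 + 3²)²) - 713/41 = (4 + (-4 + 9)²) - 713/41 = (4 + 5²) - 713/41 = (4 + 25) - 713/41 = 29 - 713/41 = 476/41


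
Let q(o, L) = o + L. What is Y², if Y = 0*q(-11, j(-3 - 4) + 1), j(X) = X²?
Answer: 0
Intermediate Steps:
q(o, L) = L + o
Y = 0 (Y = 0*(((-3 - 4)² + 1) - 11) = 0*(((-7)² + 1) - 11) = 0*((49 + 1) - 11) = 0*(50 - 11) = 0*39 = 0)
Y² = 0² = 0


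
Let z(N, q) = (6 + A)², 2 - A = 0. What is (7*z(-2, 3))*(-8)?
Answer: -3584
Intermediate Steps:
A = 2 (A = 2 - 1*0 = 2 + 0 = 2)
z(N, q) = 64 (z(N, q) = (6 + 2)² = 8² = 64)
(7*z(-2, 3))*(-8) = (7*64)*(-8) = 448*(-8) = -3584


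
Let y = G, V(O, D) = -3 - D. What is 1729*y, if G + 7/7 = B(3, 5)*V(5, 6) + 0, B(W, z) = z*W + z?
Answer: -312949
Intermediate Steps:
B(W, z) = z + W*z (B(W, z) = W*z + z = z + W*z)
G = -181 (G = -1 + ((5*(1 + 3))*(-3 - 1*6) + 0) = -1 + ((5*4)*(-3 - 6) + 0) = -1 + (20*(-9) + 0) = -1 + (-180 + 0) = -1 - 180 = -181)
y = -181
1729*y = 1729*(-181) = -312949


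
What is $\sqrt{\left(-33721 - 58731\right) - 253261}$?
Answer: $i \sqrt{345713} \approx 587.97 i$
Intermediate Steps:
$\sqrt{\left(-33721 - 58731\right) - 253261} = \sqrt{-92452 - 253261} = \sqrt{-345713} = i \sqrt{345713}$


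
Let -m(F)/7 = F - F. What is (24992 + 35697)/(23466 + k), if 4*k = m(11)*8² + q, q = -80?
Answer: 60689/23446 ≈ 2.5885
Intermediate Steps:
m(F) = 0 (m(F) = -7*(F - F) = -7*0 = 0)
k = -20 (k = (0*8² - 80)/4 = (0*64 - 80)/4 = (0 - 80)/4 = (¼)*(-80) = -20)
(24992 + 35697)/(23466 + k) = (24992 + 35697)/(23466 - 20) = 60689/23446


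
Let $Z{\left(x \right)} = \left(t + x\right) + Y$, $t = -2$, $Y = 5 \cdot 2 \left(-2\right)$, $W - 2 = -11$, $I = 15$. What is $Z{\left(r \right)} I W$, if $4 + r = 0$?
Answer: $3510$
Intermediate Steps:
$r = -4$ ($r = -4 + 0 = -4$)
$W = -9$ ($W = 2 - 11 = -9$)
$Y = -20$ ($Y = 10 \left(-2\right) = -20$)
$Z{\left(x \right)} = -22 + x$ ($Z{\left(x \right)} = \left(-2 + x\right) - 20 = -22 + x$)
$Z{\left(r \right)} I W = \left(-22 - 4\right) 15 \left(-9\right) = \left(-26\right) 15 \left(-9\right) = \left(-390\right) \left(-9\right) = 3510$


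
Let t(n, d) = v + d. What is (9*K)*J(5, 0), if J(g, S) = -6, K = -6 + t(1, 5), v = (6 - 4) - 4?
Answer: 162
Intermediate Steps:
v = -2 (v = 2 - 4 = -2)
t(n, d) = -2 + d
K = -3 (K = -6 + (-2 + 5) = -6 + 3 = -3)
(9*K)*J(5, 0) = (9*(-3))*(-6) = -27*(-6) = 162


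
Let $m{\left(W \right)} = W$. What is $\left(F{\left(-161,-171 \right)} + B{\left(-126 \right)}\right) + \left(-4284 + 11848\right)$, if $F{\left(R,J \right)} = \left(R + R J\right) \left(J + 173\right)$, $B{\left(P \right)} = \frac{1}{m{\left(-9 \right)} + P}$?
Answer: $\frac{8411039}{135} \approx 62304.0$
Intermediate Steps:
$B{\left(P \right)} = \frac{1}{-9 + P}$
$F{\left(R,J \right)} = \left(173 + J\right) \left(R + J R\right)$ ($F{\left(R,J \right)} = \left(R + J R\right) \left(173 + J\right) = \left(173 + J\right) \left(R + J R\right)$)
$\left(F{\left(-161,-171 \right)} + B{\left(-126 \right)}\right) + \left(-4284 + 11848\right) = \left(- 161 \left(173 + \left(-171\right)^{2} + 174 \left(-171\right)\right) + \frac{1}{-9 - 126}\right) + \left(-4284 + 11848\right) = \left(- 161 \left(173 + 29241 - 29754\right) + \frac{1}{-135}\right) + 7564 = \left(\left(-161\right) \left(-340\right) - \frac{1}{135}\right) + 7564 = \left(54740 - \frac{1}{135}\right) + 7564 = \frac{7389899}{135} + 7564 = \frac{8411039}{135}$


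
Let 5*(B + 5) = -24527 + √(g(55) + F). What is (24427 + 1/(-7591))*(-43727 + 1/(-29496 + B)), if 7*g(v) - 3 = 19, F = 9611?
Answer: -559904457792137582431116/524196494547193 - 309042260*√471093/524196494547193 ≈ -1.0681e+9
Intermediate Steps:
g(v) = 22/7 (g(v) = 3/7 + (⅐)*19 = 3/7 + 19/7 = 22/7)
B = -24552/5 + √471093/35 (B = -5 + (-24527 + √(22/7 + 9611))/5 = -5 + (-24527 + √(67299/7))/5 = -5 + (-24527 + √471093/7)/5 = -5 + (-24527/5 + √471093/35) = -24552/5 + √471093/35 ≈ -4890.8)
(24427 + 1/(-7591))*(-43727 + 1/(-29496 + B)) = (24427 + 1/(-7591))*(-43727 + 1/(-29496 + (-24552/5 + √471093/35))) = (24427 - 1/7591)*(-43727 + 1/(-172032/5 + √471093/35)) = 185425356*(-43727 + 1/(-172032/5 + √471093/35))/7591 = -8108094541812/7591 + 185425356/(7591*(-172032/5 + √471093/35))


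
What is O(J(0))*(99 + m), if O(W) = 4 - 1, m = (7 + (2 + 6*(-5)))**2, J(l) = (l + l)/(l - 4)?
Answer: 1620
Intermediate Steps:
J(l) = 2*l/(-4 + l) (J(l) = (2*l)/(-4 + l) = 2*l/(-4 + l))
m = 441 (m = (7 + (2 - 30))**2 = (7 - 28)**2 = (-21)**2 = 441)
O(W) = 3
O(J(0))*(99 + m) = 3*(99 + 441) = 3*540 = 1620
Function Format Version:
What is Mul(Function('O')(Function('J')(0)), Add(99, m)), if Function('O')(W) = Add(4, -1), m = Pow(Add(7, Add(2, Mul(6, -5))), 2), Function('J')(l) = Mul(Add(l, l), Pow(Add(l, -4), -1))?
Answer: 1620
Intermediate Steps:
Function('J')(l) = Mul(2, l, Pow(Add(-4, l), -1)) (Function('J')(l) = Mul(Mul(2, l), Pow(Add(-4, l), -1)) = Mul(2, l, Pow(Add(-4, l), -1)))
m = 441 (m = Pow(Add(7, Add(2, -30)), 2) = Pow(Add(7, -28), 2) = Pow(-21, 2) = 441)
Function('O')(W) = 3
Mul(Function('O')(Function('J')(0)), Add(99, m)) = Mul(3, Add(99, 441)) = Mul(3, 540) = 1620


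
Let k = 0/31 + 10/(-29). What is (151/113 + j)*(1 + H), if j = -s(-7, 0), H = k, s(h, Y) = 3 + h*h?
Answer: -108775/3277 ≈ -33.193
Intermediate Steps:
s(h, Y) = 3 + h²
k = -10/29 (k = 0*(1/31) + 10*(-1/29) = 0 - 10/29 = -10/29 ≈ -0.34483)
H = -10/29 ≈ -0.34483
j = -52 (j = -(3 + (-7)²) = -(3 + 49) = -1*52 = -52)
(151/113 + j)*(1 + H) = (151/113 - 52)*(1 - 10/29) = (151*(1/113) - 52)*(19/29) = (151/113 - 52)*(19/29) = -5725/113*19/29 = -108775/3277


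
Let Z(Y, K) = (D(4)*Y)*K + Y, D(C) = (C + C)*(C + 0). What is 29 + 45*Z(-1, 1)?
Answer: -1456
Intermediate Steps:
D(C) = 2*C² (D(C) = (2*C)*C = 2*C²)
Z(Y, K) = Y + 32*K*Y (Z(Y, K) = ((2*4²)*Y)*K + Y = ((2*16)*Y)*K + Y = (32*Y)*K + Y = 32*K*Y + Y = Y + 32*K*Y)
29 + 45*Z(-1, 1) = 29 + 45*(-(1 + 32*1)) = 29 + 45*(-(1 + 32)) = 29 + 45*(-1*33) = 29 + 45*(-33) = 29 - 1485 = -1456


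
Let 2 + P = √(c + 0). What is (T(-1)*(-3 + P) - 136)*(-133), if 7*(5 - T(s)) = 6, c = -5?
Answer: 20843 - 551*I*√5 ≈ 20843.0 - 1232.1*I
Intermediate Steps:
T(s) = 29/7 (T(s) = 5 - ⅐*6 = 5 - 6/7 = 29/7)
P = -2 + I*√5 (P = -2 + √(-5 + 0) = -2 + √(-5) = -2 + I*√5 ≈ -2.0 + 2.2361*I)
(T(-1)*(-3 + P) - 136)*(-133) = (29*(-3 + (-2 + I*√5))/7 - 136)*(-133) = (29*(-5 + I*√5)/7 - 136)*(-133) = ((-145/7 + 29*I*√5/7) - 136)*(-133) = (-1097/7 + 29*I*√5/7)*(-133) = 20843 - 551*I*√5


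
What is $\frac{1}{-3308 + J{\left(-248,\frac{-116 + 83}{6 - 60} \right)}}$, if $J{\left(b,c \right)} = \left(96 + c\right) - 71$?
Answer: $- \frac{18}{59083} \approx -0.00030466$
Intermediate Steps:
$J{\left(b,c \right)} = 25 + c$
$\frac{1}{-3308 + J{\left(-248,\frac{-116 + 83}{6 - 60} \right)}} = \frac{1}{-3308 + \left(25 + \frac{-116 + 83}{6 - 60}\right)} = \frac{1}{-3308 + \left(25 - \frac{33}{-54}\right)} = \frac{1}{-3308 + \left(25 - - \frac{11}{18}\right)} = \frac{1}{-3308 + \left(25 + \frac{11}{18}\right)} = \frac{1}{-3308 + \frac{461}{18}} = \frac{1}{- \frac{59083}{18}} = - \frac{18}{59083}$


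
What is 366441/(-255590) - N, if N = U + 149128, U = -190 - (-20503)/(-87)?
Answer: -114021587453/766770 ≈ -1.4870e+5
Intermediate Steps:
U = -1277/3 (U = -190 - (-20503)*(-1)/87 = -190 - 203*101/87 = -190 - 707/3 = -1277/3 ≈ -425.67)
N = 446107/3 (N = -1277/3 + 149128 = 446107/3 ≈ 1.4870e+5)
366441/(-255590) - N = 366441/(-255590) - 1*446107/3 = 366441*(-1/255590) - 446107/3 = -366441/255590 - 446107/3 = -114021587453/766770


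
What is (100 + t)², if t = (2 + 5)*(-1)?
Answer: 8649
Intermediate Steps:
t = -7 (t = 7*(-1) = -7)
(100 + t)² = (100 - 7)² = 93² = 8649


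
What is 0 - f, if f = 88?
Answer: -88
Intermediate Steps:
0 - f = 0 - 1*88 = 0 - 88 = -88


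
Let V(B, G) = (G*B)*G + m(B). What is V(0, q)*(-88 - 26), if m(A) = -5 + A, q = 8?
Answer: 570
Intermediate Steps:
V(B, G) = -5 + B + B*G**2 (V(B, G) = (G*B)*G + (-5 + B) = (B*G)*G + (-5 + B) = B*G**2 + (-5 + B) = -5 + B + B*G**2)
V(0, q)*(-88 - 26) = (-5 + 0 + 0*8**2)*(-88 - 26) = (-5 + 0 + 0*64)*(-114) = (-5 + 0 + 0)*(-114) = -5*(-114) = 570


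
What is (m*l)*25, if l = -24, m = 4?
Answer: -2400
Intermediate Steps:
(m*l)*25 = (4*(-24))*25 = -96*25 = -2400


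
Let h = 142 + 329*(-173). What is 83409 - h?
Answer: 140184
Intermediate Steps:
h = -56775 (h = 142 - 56917 = -56775)
83409 - h = 83409 - 1*(-56775) = 83409 + 56775 = 140184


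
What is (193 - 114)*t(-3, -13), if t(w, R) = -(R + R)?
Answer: 2054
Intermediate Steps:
t(w, R) = -2*R
(193 - 114)*t(-3, -13) = (193 - 114)*(-2*(-13)) = 79*26 = 2054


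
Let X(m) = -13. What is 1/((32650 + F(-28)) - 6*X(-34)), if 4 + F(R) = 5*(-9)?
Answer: 1/32679 ≈ 3.0601e-5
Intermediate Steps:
F(R) = -49 (F(R) = -4 + 5*(-9) = -4 - 45 = -49)
1/((32650 + F(-28)) - 6*X(-34)) = 1/((32650 - 49) - 6*(-13)) = 1/(32601 + 78) = 1/32679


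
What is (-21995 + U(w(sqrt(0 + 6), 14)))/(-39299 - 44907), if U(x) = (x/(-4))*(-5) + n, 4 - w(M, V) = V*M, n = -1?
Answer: 21991/84206 + 35*sqrt(6)/168412 ≈ 0.26167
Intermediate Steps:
w(M, V) = 4 - M*V (w(M, V) = 4 - V*M = 4 - M*V)
U(x) = -1 + 5*x/4 (U(x) = (x/(-4))*(-5) - 1 = (x*(-1/4))*(-5) - 1 = -x/4*(-5) - 1 = 5*x/4 - 1 = -1 + 5*x/4)
(-21995 + U(w(sqrt(0 + 6), 14)))/(-39299 - 44907) = (-21995 + (-1 + 5*(4 - 1*sqrt(0 + 6)*14)/4))/(-39299 - 44907) = (-21995 + (-1 + 5*(4 - 1*sqrt(6)*14)/4))/(-84206) = (-21995 + (-1 + 5*(4 - 14*sqrt(6))/4))*(-1/84206) = (-21995 + (-1 + (5 - 35*sqrt(6)/2)))*(-1/84206) = (-21995 + (4 - 35*sqrt(6)/2))*(-1/84206) = (-21991 - 35*sqrt(6)/2)*(-1/84206) = 21991/84206 + 35*sqrt(6)/168412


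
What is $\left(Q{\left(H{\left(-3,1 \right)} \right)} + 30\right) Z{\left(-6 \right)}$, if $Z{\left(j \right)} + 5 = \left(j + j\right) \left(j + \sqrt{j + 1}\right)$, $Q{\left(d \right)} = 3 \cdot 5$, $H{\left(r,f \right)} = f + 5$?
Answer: $3015 - 540 i \sqrt{5} \approx 3015.0 - 1207.5 i$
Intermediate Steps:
$H{\left(r,f \right)} = 5 + f$
$Q{\left(d \right)} = 15$
$Z{\left(j \right)} = -5 + 2 j \left(j + \sqrt{1 + j}\right)$ ($Z{\left(j \right)} = -5 + \left(j + j\right) \left(j + \sqrt{j + 1}\right) = -5 + 2 j \left(j + \sqrt{1 + j}\right)$)
$\left(Q{\left(H{\left(-3,1 \right)} \right)} + 30\right) Z{\left(-6 \right)} = \left(15 + 30\right) \left(-5 + 2 \left(-6\right)^{2} + 2 \left(-6\right) \sqrt{1 - 6}\right) = 45 \left(-5 + 2 \cdot 36 + 2 \left(-6\right) \sqrt{-5}\right) = 45 \left(-5 + 72 + 2 \left(-6\right) i \sqrt{5}\right) = 45 \left(-5 + 72 - 12 i \sqrt{5}\right) = 45 \left(67 - 12 i \sqrt{5}\right) = 3015 - 540 i \sqrt{5}$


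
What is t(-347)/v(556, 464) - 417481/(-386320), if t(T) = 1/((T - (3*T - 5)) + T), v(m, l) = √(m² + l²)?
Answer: 417481/386320 + √32777/46150016 ≈ 1.0807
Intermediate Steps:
v(m, l) = √(l² + m²)
t(T) = 1/(5 - T) (t(T) = 1/((T - (-5 + 3*T)) + T) = 1/((T + (5 - 3*T)) + T) = 1/((5 - 2*T) + T) = 1/(5 - T))
t(-347)/v(556, 464) - 417481/(-386320) = (-1/(-5 - 347))/(√(464² + 556²)) - 417481/(-386320) = (-1/(-352))/(√(215296 + 309136)) - 417481*(-1/386320) = (-1*(-1/352))/(√524432) + 417481/386320 = 1/(352*((4*√32777))) + 417481/386320 = (√32777/131108)/352 + 417481/386320 = √32777/46150016 + 417481/386320 = 417481/386320 + √32777/46150016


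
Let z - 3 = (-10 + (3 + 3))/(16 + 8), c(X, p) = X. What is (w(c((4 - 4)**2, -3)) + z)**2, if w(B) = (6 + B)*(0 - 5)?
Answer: 26569/36 ≈ 738.03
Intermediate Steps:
z = 17/6 (z = 3 + (-10 + (3 + 3))/(16 + 8) = 3 + (-10 + 6)/24 = 3 - 4*1/24 = 3 - 1/6 = 17/6 ≈ 2.8333)
w(B) = -30 - 5*B (w(B) = (6 + B)*(-5) = -30 - 5*B)
(w(c((4 - 4)**2, -3)) + z)**2 = ((-30 - 5*(4 - 4)**2) + 17/6)**2 = ((-30 - 5*0**2) + 17/6)**2 = ((-30 - 5*0) + 17/6)**2 = ((-30 + 0) + 17/6)**2 = (-30 + 17/6)**2 = (-163/6)**2 = 26569/36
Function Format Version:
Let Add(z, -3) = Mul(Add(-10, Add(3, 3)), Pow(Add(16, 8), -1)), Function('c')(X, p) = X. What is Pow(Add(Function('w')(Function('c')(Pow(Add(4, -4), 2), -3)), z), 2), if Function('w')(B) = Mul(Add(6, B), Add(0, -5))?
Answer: Rational(26569, 36) ≈ 738.03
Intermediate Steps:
z = Rational(17, 6) (z = Add(3, Mul(Add(-10, Add(3, 3)), Pow(Add(16, 8), -1))) = Add(3, Mul(Add(-10, 6), Pow(24, -1))) = Add(3, Mul(-4, Rational(1, 24))) = Add(3, Rational(-1, 6)) = Rational(17, 6) ≈ 2.8333)
Function('w')(B) = Add(-30, Mul(-5, B)) (Function('w')(B) = Mul(Add(6, B), -5) = Add(-30, Mul(-5, B)))
Pow(Add(Function('w')(Function('c')(Pow(Add(4, -4), 2), -3)), z), 2) = Pow(Add(Add(-30, Mul(-5, Pow(Add(4, -4), 2))), Rational(17, 6)), 2) = Pow(Add(Add(-30, Mul(-5, Pow(0, 2))), Rational(17, 6)), 2) = Pow(Add(Add(-30, Mul(-5, 0)), Rational(17, 6)), 2) = Pow(Add(Add(-30, 0), Rational(17, 6)), 2) = Pow(Add(-30, Rational(17, 6)), 2) = Pow(Rational(-163, 6), 2) = Rational(26569, 36)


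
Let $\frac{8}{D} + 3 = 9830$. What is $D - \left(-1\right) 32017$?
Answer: $\frac{314631067}{9827} \approx 32017.0$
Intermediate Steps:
$D = \frac{8}{9827}$ ($D = \frac{8}{-3 + 9830} = \frac{8}{9827} \approx 0.00081408$)
$D - \left(-1\right) 32017 = \frac{8}{9827} - \left(-1\right) 32017 = \frac{8}{9827} - -32017 = \frac{8}{9827} + 32017 = \frac{314631067}{9827}$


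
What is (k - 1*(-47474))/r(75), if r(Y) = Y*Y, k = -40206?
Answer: 7268/5625 ≈ 1.2921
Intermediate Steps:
r(Y) = Y**2
(k - 1*(-47474))/r(75) = (-40206 - 1*(-47474))/(75**2) = (-40206 + 47474)/5625 = 7268*(1/5625) = 7268/5625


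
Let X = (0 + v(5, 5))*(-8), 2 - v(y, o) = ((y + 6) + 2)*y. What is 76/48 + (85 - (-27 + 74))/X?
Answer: 209/126 ≈ 1.6587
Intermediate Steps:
v(y, o) = 2 - y*(8 + y) (v(y, o) = 2 - ((y + 6) + 2)*y = 2 - ((6 + y) + 2)*y = 2 - (8 + y)*y = 2 - y*(8 + y))
X = 504 (X = (0 + (2 - 1*5**2 - 8*5))*(-8) = (0 + (2 - 1*25 - 40))*(-8) = (0 + (2 - 25 - 40))*(-8) = (0 - 63)*(-8) = -63*(-8) = 504)
76/48 + (85 - (-27 + 74))/X = 76/48 + (85 - (-27 + 74))/504 = 76*(1/48) + (85 - 1*47)*(1/504) = 19/12 + (85 - 47)*(1/504) = 19/12 + 38*(1/504) = 19/12 + 19/252 = 209/126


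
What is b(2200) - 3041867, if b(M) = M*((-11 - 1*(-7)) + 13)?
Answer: -3022067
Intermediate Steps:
b(M) = 9*M (b(M) = M*((-11 + 7) + 13) = M*(-4 + 13) = M*9 = 9*M)
b(2200) - 3041867 = 9*2200 - 3041867 = 19800 - 3041867 = -3022067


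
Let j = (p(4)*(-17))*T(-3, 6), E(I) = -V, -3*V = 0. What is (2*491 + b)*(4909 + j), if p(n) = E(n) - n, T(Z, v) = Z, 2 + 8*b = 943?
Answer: 41389885/8 ≈ 5.1737e+6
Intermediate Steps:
V = 0 (V = -⅓*0 = 0)
b = 941/8 (b = -¼ + (⅛)*943 = -¼ + 943/8 = 941/8 ≈ 117.63)
E(I) = 0 (E(I) = -1*0 = 0)
p(n) = -n (p(n) = 0 - n = -n)
j = -204 (j = (-1*4*(-17))*(-3) = -4*(-17)*(-3) = 68*(-3) = -204)
(2*491 + b)*(4909 + j) = (2*491 + 941/8)*(4909 - 204) = (982 + 941/8)*4705 = (8797/8)*4705 = 41389885/8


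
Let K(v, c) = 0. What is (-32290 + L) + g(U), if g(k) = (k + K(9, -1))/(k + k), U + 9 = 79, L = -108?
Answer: -64795/2 ≈ -32398.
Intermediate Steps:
U = 70 (U = -9 + 79 = 70)
g(k) = 1/2 (g(k) = (k + 0)/(k + k) = k/((2*k)) = k*(1/(2*k)) = 1/2)
(-32290 + L) + g(U) = (-32290 - 108) + 1/2 = -32398 + 1/2 = -64795/2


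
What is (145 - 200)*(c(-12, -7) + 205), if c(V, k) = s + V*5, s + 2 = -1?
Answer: -7810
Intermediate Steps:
s = -3 (s = -2 - 1 = -3)
c(V, k) = -3 + 5*V (c(V, k) = -3 + V*5 = -3 + 5*V)
(145 - 200)*(c(-12, -7) + 205) = (145 - 200)*((-3 + 5*(-12)) + 205) = -55*((-3 - 60) + 205) = -55*(-63 + 205) = -55*142 = -7810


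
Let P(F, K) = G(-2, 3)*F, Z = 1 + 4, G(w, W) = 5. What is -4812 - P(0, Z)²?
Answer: -4812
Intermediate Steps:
Z = 5
P(F, K) = 5*F
-4812 - P(0, Z)² = -4812 - (5*0)² = -4812 - 1*0² = -4812 - 1*0 = -4812 + 0 = -4812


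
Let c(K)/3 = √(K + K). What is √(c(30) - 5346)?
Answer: √(-5346 + 6*√15) ≈ 72.957*I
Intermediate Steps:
c(K) = 3*√2*√K (c(K) = 3*√(K + K) = 3*√(2*K) = 3*(√2*√K) = 3*√2*√K)
√(c(30) - 5346) = √(3*√2*√30 - 5346) = √(6*√15 - 5346) = √(-5346 + 6*√15)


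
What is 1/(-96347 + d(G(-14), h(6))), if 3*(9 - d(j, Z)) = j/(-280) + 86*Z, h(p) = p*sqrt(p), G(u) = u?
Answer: -346816860/33411009424561 + 619200*sqrt(6)/33411009424561 ≈ -1.0335e-5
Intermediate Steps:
h(p) = p**(3/2)
d(j, Z) = 9 - 86*Z/3 + j/840 (d(j, Z) = 9 - (j/(-280) + 86*Z)/3 = 9 - (-j/280 + 86*Z)/3 = 9 - (86*Z - j/280)/3 = 9 + (-86*Z/3 + j/840) = 9 - 86*Z/3 + j/840)
1/(-96347 + d(G(-14), h(6))) = 1/(-96347 + (9 - 172*sqrt(6) + (1/840)*(-14))) = 1/(-96347 + (9 - 172*sqrt(6) - 1/60)) = 1/(-96347 + (539/60 - 172*sqrt(6))) = 1/(-5780281/60 - 172*sqrt(6))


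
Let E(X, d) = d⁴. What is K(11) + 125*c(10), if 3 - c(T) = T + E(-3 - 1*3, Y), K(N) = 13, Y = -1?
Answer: -987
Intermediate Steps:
c(T) = 2 - T (c(T) = 3 - (T + (-1)⁴) = 3 - (T + 1) = 3 - (1 + T) = 3 + (-1 - T) = 2 - T)
K(11) + 125*c(10) = 13 + 125*(2 - 1*10) = 13 + 125*(2 - 10) = 13 + 125*(-8) = 13 - 1000 = -987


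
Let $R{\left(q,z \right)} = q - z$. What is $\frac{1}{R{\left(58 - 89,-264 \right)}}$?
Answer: $\frac{1}{233} \approx 0.0042918$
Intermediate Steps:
$\frac{1}{R{\left(58 - 89,-264 \right)}} = \frac{1}{\left(58 - 89\right) - -264} = \frac{1}{\left(58 - 89\right) + 264} = \frac{1}{-31 + 264} = \frac{1}{233}$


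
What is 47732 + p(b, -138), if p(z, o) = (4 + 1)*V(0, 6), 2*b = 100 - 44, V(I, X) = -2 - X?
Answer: 47692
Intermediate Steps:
b = 28 (b = (100 - 44)/2 = (½)*56 = 28)
p(z, o) = -40 (p(z, o) = (4 + 1)*(-2 - 1*6) = 5*(-2 - 6) = 5*(-8) = -40)
47732 + p(b, -138) = 47732 - 40 = 47692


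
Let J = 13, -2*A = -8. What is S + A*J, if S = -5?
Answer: 47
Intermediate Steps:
A = 4 (A = -½*(-8) = 4)
S + A*J = -5 + 4*13 = -5 + 52 = 47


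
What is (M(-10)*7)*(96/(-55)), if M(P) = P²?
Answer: -13440/11 ≈ -1221.8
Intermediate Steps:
(M(-10)*7)*(96/(-55)) = ((-10)²*7)*(96/(-55)) = (100*7)*(96*(-1/55)) = 700*(-96/55) = -13440/11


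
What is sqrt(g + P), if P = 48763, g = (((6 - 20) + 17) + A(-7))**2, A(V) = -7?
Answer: sqrt(48779) ≈ 220.86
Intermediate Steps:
g = 16 (g = (((6 - 20) + 17) - 7)**2 = ((-14 + 17) - 7)**2 = (3 - 7)**2 = (-4)**2 = 16)
sqrt(g + P) = sqrt(16 + 48763) = sqrt(48779)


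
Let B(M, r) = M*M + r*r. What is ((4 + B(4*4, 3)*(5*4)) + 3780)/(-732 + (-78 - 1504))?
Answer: -4542/1157 ≈ -3.9257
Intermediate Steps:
B(M, r) = M**2 + r**2
((4 + B(4*4, 3)*(5*4)) + 3780)/(-732 + (-78 - 1504)) = ((4 + ((4*4)**2 + 3**2)*(5*4)) + 3780)/(-732 + (-78 - 1504)) = ((4 + (16**2 + 9)*20) + 3780)/(-732 - 1582) = ((4 + (256 + 9)*20) + 3780)/(-2314) = ((4 + 265*20) + 3780)*(-1/2314) = ((4 + 5300) + 3780)*(-1/2314) = (5304 + 3780)*(-1/2314) = 9084*(-1/2314) = -4542/1157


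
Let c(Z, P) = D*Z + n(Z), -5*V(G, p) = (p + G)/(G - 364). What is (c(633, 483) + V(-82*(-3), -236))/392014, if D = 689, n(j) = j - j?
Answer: 1838006/1652059 ≈ 1.1126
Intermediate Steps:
n(j) = 0
V(G, p) = -(G + p)/(5*(-364 + G)) (V(G, p) = -(p + G)/(5*(G - 364)) = -(G + p)/(5*(-364 + G)))
c(Z, P) = 689*Z (c(Z, P) = 689*Z + 0 = 689*Z)
(c(633, 483) + V(-82*(-3), -236))/392014 = (689*633 + (-(-82)*(-3) - 1*(-236))/(5*(-364 - 82*(-3))))/392014 = (436137 + (-1*246 + 236)/(5*(-364 + 246)))*(1/392014) = (436137 + (⅕)*(-246 + 236)/(-118))*(1/392014) = (436137 + (⅕)*(-1/118)*(-10))*(1/392014) = (436137 + 1/59)*(1/392014) = (25732084/59)*(1/392014) = 1838006/1652059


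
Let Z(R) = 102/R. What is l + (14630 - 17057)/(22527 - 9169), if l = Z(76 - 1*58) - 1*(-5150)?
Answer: 206600905/40074 ≈ 5155.5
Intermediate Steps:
l = 15467/3 (l = 102/(76 - 1*58) - 1*(-5150) = 102/(76 - 58) + 5150 = 102/18 + 5150 = 102*(1/18) + 5150 = 17/3 + 5150 = 15467/3 ≈ 5155.7)
l + (14630 - 17057)/(22527 - 9169) = 15467/3 + (14630 - 17057)/(22527 - 9169) = 15467/3 - 2427/13358 = 206600905/40074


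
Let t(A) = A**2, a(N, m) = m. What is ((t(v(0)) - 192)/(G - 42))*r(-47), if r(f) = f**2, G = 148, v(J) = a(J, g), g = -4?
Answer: -194392/53 ≈ -3667.8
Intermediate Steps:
v(J) = -4
((t(v(0)) - 192)/(G - 42))*r(-47) = (((-4)**2 - 192)/(148 - 42))*(-47)**2 = ((16 - 192)/106)*2209 = -176*1/106*2209 = -88/53*2209 = -194392/53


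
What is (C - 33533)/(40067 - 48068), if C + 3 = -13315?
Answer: 2231/381 ≈ 5.8556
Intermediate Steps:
C = -13318 (C = -3 - 13315 = -13318)
(C - 33533)/(40067 - 48068) = (-13318 - 33533)/(40067 - 48068) = -46851/(-8001) = -46851*(-1/8001) = 2231/381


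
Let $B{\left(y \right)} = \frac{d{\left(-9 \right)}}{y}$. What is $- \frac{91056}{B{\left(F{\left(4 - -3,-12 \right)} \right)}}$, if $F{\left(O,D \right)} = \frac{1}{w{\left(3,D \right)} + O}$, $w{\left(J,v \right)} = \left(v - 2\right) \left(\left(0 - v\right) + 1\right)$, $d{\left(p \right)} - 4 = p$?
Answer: $- \frac{13008}{125} \approx -104.06$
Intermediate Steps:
$d{\left(p \right)} = 4 + p$
$w{\left(J,v \right)} = \left(1 - v\right) \left(-2 + v\right)$ ($w{\left(J,v \right)} = \left(-2 + v\right) \left(- v + 1\right) = \left(-2 + v\right) \left(1 - v\right) = \left(1 - v\right) \left(-2 + v\right)$)
$F{\left(O,D \right)} = \frac{1}{-2 + O - D^{2} + 3 D}$ ($F{\left(O,D \right)} = \frac{1}{\left(-2 - D^{2} + 3 D\right) + O} = \frac{1}{-2 + O - D^{2} + 3 D}$)
$B{\left(y \right)} = - \frac{5}{y}$ ($B{\left(y \right)} = \frac{4 - 9}{y} = - \frac{5}{y}$)
$- \frac{91056}{B{\left(F{\left(4 - -3,-12 \right)} \right)}} = - \frac{91056}{\left(-5\right) \frac{1}{\left(-1\right) \frac{1}{2 + \left(-12\right)^{2} - \left(4 - -3\right) - -36}}} = - \frac{91056}{\left(-5\right) \frac{1}{\left(-1\right) \frac{1}{2 + 144 - \left(4 + 3\right) + 36}}} = - \frac{91056}{\left(-5\right) \frac{1}{\left(-1\right) \frac{1}{2 + 144 - 7 + 36}}} = - \frac{91056}{\left(-5\right) \frac{1}{\left(-1\right) \frac{1}{175}}} = - \frac{91056}{\left(-5\right) \frac{1}{- \frac{1}{175}}} = - \frac{91056}{\left(-5\right) \left(-175\right)} = - \frac{91056}{875} = \left(-91056\right) \frac{1}{875} = - \frac{13008}{125}$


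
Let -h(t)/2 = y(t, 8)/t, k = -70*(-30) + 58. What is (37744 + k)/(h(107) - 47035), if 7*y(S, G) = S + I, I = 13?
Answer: -29886598/35229455 ≈ -0.84834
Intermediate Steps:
k = 2158 (k = 2100 + 58 = 2158)
y(S, G) = 13/7 + S/7 (y(S, G) = (S + 13)/7 = (13 + S)/7 = 13/7 + S/7)
h(t) = -2*(13/7 + t/7)/t
(37744 + k)/(h(107) - 47035) = (37744 + 2158)/((2/7)*(-13 - 1*107)/107 - 47035) = 39902/((2/7)*(1/107)*(-13 - 107) - 47035) = 39902/((2/7)*(1/107)*(-120) - 47035) = 39902/(-240/749 - 47035) = 39902/(-35229455/749) = 39902*(-749/35229455) = -29886598/35229455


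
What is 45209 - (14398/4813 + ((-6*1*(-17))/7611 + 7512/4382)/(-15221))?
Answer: 58813052211091007/1301000773807 ≈ 45206.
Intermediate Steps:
45209 - (14398/4813 + ((-6*1*(-17))/7611 + 7512/4382)/(-15221)) = 45209 - (14398*(1/4813) + (-6*(-17)*(1/7611) + 7512*(1/4382))*(-1/15221)) = 45209 - (14398/4813 + (102*(1/7611) + 12/7)*(-1/15221)) = 45209 - (14398/4813 + (34/2537 + 12/7)*(-1/15221)) = 45209 - (14398/4813 + (30682/17759)*(-1/15221)) = 45209 - (14398/4813 - 30682/270309739) = 45209 - 1*3891771949656/1301000773807 = 45209 - 3891771949656/1301000773807 = 58813052211091007/1301000773807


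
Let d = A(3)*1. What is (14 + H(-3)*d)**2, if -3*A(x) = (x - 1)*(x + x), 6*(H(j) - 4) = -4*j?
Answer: 100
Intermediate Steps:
H(j) = 4 - 2*j/3 (H(j) = 4 + (-4*j)/6 = 4 - 2*j/3)
A(x) = -2*x*(-1 + x)/3 (A(x) = -(x - 1)*(x + x)/3 = -(-1 + x)*2*x/3 = -2*x*(-1 + x)/3)
d = -4 (d = ((2/3)*3*(1 - 1*3))*1 = ((2/3)*3*(1 - 3))*1 = ((2/3)*3*(-2))*1 = -4*1 = -4)
(14 + H(-3)*d)**2 = (14 + (4 - 2/3*(-3))*(-4))**2 = (14 + (4 + 2)*(-4))**2 = (14 + 6*(-4))**2 = (14 - 24)**2 = (-10)**2 = 100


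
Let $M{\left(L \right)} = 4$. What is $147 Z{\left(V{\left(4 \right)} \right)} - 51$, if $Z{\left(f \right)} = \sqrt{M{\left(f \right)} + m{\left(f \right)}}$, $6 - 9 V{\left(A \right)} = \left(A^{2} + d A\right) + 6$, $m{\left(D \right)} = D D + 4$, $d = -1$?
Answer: $-51 + 98 \sqrt{22} \approx 408.66$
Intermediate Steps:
$m{\left(D \right)} = 4 + D^{2}$ ($m{\left(D \right)} = D^{2} + 4 = 4 + D^{2}$)
$V{\left(A \right)} = - \frac{A^{2}}{9} + \frac{A}{9}$ ($V{\left(A \right)} = \frac{2}{3} - \frac{\left(A^{2} - A\right) + 6}{9} = \frac{2}{3} - \frac{6 + A^{2} - A}{9} = \frac{2}{3} - \left(\frac{2}{3} - \frac{A}{9} + \frac{A^{2}}{9}\right) = - \frac{A^{2}}{9} + \frac{A}{9}$)
$Z{\left(f \right)} = \sqrt{8 + f^{2}}$ ($Z{\left(f \right)} = \sqrt{4 + \left(4 + f^{2}\right)} = \sqrt{8 + f^{2}}$)
$147 Z{\left(V{\left(4 \right)} \right)} - 51 = 147 \sqrt{8 + \left(\frac{1}{9} \cdot 4 \left(1 - 4\right)\right)^{2}} - 51 = 147 \sqrt{8 + \left(\frac{1}{9} \cdot 4 \left(-3\right)\right)^{2}} - 51 = 147 \sqrt{8 + \left(- \frac{4}{3}\right)^{2}} - 51 = 147 \sqrt{8 + \frac{16}{9}} - 51 = 147 \sqrt{\frac{88}{9}} - 51 = 147 \frac{2 \sqrt{22}}{3} - 51 = 98 \sqrt{22} - 51 = -51 + 98 \sqrt{22}$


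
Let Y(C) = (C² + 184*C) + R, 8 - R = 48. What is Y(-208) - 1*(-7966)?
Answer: 12918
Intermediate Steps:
R = -40 (R = 8 - 1*48 = 8 - 48 = -40)
Y(C) = -40 + C² + 184*C (Y(C) = (C² + 184*C) - 40 = -40 + C² + 184*C)
Y(-208) - 1*(-7966) = (-40 + (-208)² + 184*(-208)) - 1*(-7966) = (-40 + 43264 - 38272) + 7966 = 4952 + 7966 = 12918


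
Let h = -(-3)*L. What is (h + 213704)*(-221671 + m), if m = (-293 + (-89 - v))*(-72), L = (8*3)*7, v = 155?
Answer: -39201563456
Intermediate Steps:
L = 168 (L = 24*7 = 168)
m = 38664 (m = (-293 + (-89 - 1*155))*(-72) = (-293 + (-89 - 155))*(-72) = (-293 - 244)*(-72) = -537*(-72) = 38664)
h = 504 (h = -(-3)*168 = -3*(-168) = 504)
(h + 213704)*(-221671 + m) = (504 + 213704)*(-221671 + 38664) = 214208*(-183007) = -39201563456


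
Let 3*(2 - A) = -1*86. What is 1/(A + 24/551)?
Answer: 1653/50764 ≈ 0.032562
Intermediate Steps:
A = 92/3 (A = 2 - (-1)*86/3 = 2 - 1/3*(-86) = 2 + 86/3 = 92/3 ≈ 30.667)
1/(A + 24/551) = 1/(92/3 + 24/551) = 1/(50764/1653) = 1653/50764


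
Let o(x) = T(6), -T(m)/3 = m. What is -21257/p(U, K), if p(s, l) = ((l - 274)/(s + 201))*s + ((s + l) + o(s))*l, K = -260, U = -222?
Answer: -148799/870484 ≈ -0.17094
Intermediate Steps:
T(m) = -3*m
o(x) = -18 (o(x) = -3*6 = -18)
p(s, l) = l*(-18 + l + s) + s*(-274 + l)/(201 + s) (p(s, l) = ((l - 274)/(s + 201))*s + ((s + l) - 18)*l = ((-274 + l)/(201 + s))*s + ((l + s) - 18)*l = ((-274 + l)/(201 + s))*s + (-18 + l + s)*l = s*(-274 + l)/(201 + s) + l*(-18 + l + s) = l*(-18 + l + s) + s*(-274 + l)/(201 + s))
-21257/p(U, K) = -21257*(201 - 222)/(-3618*(-260) - 274*(-222) + 201*(-260)**2 - 260*(-222)**2 - 222*(-260)**2 + 184*(-260)*(-222)) = -21257*(-21/(940680 + 60828 + 201*67600 - 260*49284 - 222*67600 + 10620480)) = -21257*(-21/(940680 + 60828 + 13587600 - 12813840 - 15007200 + 10620480)) = -21257/((-1/21*(-2611452))) = -21257/870484/7 = -21257*7/870484 = -148799/870484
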